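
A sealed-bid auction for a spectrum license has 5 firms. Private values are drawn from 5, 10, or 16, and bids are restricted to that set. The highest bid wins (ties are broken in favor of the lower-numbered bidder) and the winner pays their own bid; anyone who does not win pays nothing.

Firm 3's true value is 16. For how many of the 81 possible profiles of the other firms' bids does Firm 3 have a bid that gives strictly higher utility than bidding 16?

Others bid (5, 5, 5, 5): truth gives 0; bid 10 gives 6 > 0. Violating.
Others bid (5, 5, 5, 10): truth gives 0; bid 10 gives 6 > 0. Violating.
Others bid (5, 5, 10, 5): truth gives 0; bid 10 gives 6 > 0. Violating.
Others bid (5, 5, 10, 10): truth gives 0; bid 10 gives 6 > 0. Violating.
Others bid (5, 5, 5, 16): truth gives 0; no alternative beats it.
Others bid (5, 5, 10, 16): truth gives 0; no alternative beats it.
(Checking all 81 profiles: 4 have a profitable deviation, 77 do not.)

4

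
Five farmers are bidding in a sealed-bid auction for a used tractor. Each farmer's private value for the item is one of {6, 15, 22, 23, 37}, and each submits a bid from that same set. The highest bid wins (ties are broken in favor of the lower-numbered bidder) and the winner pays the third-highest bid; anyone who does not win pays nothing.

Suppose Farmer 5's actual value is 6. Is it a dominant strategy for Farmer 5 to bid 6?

Check each profile of the others' bids and compare truth against every alternative bid.
Others bid (6, 6, 6, 6): truth gives 0, best alternative gives 0.
Others bid (6, 6, 6, 15): truth gives 0, best alternative gives 0.
Others bid (6, 6, 6, 22): truth gives 0, best alternative gives 0.
Others bid (6, 6, 6, 23): truth gives 0, best alternative gives 0.
Others bid (6, 6, 6, 37): truth gives 0, best alternative gives 0.
Others bid (6, 6, 15, 6): truth gives 0, best alternative gives 0.
(Remaining 619 profiles checked similarly; truth is weakly best in each.)
In every case the truthful bid is at least as good as any alternative, so it is a dominant strategy.

Yes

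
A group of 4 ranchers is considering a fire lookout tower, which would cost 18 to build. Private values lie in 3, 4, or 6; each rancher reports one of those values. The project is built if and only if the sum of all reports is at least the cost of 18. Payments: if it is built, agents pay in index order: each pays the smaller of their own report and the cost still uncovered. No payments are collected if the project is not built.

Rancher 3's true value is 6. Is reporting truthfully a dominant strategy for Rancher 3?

Consider the case where Rancher 1 reports 3, Rancher 2 reports 6 and Rancher 4 reports 6.
Truthful report 6: project built, pays 6, utility 6 - 6 = 0.
Report 3 instead: project built, pays 3, utility 6 - 3 = 3.
Since 3 > 0, reporting 3 is strictly better here, so truthful reporting is not dominant.

No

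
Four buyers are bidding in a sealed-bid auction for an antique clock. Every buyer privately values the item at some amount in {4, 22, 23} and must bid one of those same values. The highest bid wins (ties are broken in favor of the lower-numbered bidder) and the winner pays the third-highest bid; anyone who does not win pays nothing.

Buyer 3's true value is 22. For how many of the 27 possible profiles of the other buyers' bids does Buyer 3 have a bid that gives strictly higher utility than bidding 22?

3

Others bid (4, 4, 23): truth gives 0; bid 23 gives 18 > 0. Violating.
Others bid (4, 22, 4): truth gives 0; bid 23 gives 18 > 0. Violating.
Others bid (22, 4, 4): truth gives 0; bid 23 gives 18 > 0. Violating.
Others bid (4, 4, 4): truth gives 18; no alternative beats it.
Others bid (4, 4, 22): truth gives 18; no alternative beats it.
(Checking all 27 profiles: 3 have a profitable deviation, 24 do not.)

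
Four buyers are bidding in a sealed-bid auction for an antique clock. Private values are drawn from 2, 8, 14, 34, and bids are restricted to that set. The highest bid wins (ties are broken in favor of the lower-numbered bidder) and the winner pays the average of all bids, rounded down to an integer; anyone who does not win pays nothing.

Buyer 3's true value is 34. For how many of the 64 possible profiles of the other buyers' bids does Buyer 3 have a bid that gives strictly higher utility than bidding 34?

Others bid (2, 2, 2): truth gives 24; bid 8 gives 31 > 24. Violating.
Others bid (2, 2, 8): truth gives 23; bid 8 gives 29 > 23. Violating.
Others bid (2, 2, 14): truth gives 21; bid 14 gives 26 > 21. Violating.
Others bid (2, 8, 2): truth gives 23; bid 14 gives 28 > 23. Violating.
Others bid (2, 2, 34): truth gives 16; no alternative beats it.
Others bid (2, 8, 34): truth gives 15; no alternative beats it.
(Checking all 64 profiles: 12 have a profitable deviation, 52 do not.)

12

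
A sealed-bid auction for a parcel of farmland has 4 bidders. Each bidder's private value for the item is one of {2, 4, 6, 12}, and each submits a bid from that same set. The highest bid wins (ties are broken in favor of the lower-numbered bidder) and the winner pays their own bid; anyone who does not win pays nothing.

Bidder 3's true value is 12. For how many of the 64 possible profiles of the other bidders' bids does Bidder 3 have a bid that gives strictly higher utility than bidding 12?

Others bid (2, 2, 2): truth gives 0; bid 4 gives 8 > 0. Violating.
Others bid (2, 2, 4): truth gives 0; bid 4 gives 8 > 0. Violating.
Others bid (2, 2, 6): truth gives 0; bid 6 gives 6 > 0. Violating.
Others bid (2, 4, 2): truth gives 0; bid 6 gives 6 > 0. Violating.
Others bid (2, 2, 12): truth gives 0; no alternative beats it.
Others bid (2, 4, 12): truth gives 0; no alternative beats it.
(Checking all 64 profiles: 12 have a profitable deviation, 52 do not.)

12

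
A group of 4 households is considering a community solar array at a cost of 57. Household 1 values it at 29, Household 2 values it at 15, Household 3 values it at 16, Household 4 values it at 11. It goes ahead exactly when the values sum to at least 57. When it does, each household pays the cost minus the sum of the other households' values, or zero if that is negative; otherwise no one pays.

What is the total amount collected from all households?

18

Total value 71 ≥ cost 57, so it is built.
Household 1: others sum to 42; max(0, 57 - 42) = 15.
Household 2: others sum to 56; max(0, 57 - 56) = 1.
Household 3: others sum to 55; max(0, 57 - 55) = 2.
Household 4: others sum to 60; max(0, 57 - 60) = 0.
Total collected = 15 + 1 + 2 + 0 = 18.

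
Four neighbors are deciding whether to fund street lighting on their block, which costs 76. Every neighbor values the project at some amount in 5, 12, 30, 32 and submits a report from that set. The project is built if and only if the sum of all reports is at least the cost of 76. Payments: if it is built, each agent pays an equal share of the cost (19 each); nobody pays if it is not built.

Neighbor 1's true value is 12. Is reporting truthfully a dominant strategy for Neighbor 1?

Consider the case where Neighbor 2 reports 5, Neighbor 3 reports 30 and Neighbor 4 reports 30.
Truthful report 12: project built, pays 19, utility 12 - 19 = -7.
Report 5 instead: project not built, utility 0.
Since 0 > -7, reporting 5 is strictly better here, so truthful reporting is not dominant.

No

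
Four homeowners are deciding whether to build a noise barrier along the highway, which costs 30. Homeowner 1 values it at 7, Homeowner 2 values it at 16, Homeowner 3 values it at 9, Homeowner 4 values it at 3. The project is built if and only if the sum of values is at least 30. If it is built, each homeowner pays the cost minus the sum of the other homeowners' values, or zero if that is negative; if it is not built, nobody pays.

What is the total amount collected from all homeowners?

Total value 35 ≥ cost 30, so it is built.
Homeowner 1: others sum to 28; max(0, 30 - 28) = 2.
Homeowner 2: others sum to 19; max(0, 30 - 19) = 11.
Homeowner 3: others sum to 26; max(0, 30 - 26) = 4.
Homeowner 4: others sum to 32; max(0, 30 - 32) = 0.
Total collected = 2 + 11 + 4 + 0 = 17.

17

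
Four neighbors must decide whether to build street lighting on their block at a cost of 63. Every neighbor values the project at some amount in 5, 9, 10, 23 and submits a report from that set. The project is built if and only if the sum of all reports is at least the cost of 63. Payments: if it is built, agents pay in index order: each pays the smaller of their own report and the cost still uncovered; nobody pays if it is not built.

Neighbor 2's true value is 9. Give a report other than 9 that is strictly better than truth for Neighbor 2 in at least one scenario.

5

Suppose Neighbor 1 reports 23, Neighbor 3 reports 23 and Neighbor 4 reports 23.
Report 9: project built, pays 9, utility 9 - 9 = 0.
Report 5: project built, pays 5, utility 9 - 5 = 4.
So reporting 5 beats truth here (4 > 0).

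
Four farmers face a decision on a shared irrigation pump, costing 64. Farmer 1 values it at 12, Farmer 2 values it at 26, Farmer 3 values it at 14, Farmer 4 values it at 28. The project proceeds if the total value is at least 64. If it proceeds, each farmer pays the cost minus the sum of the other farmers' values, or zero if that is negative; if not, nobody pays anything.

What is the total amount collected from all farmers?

Total value 80 ≥ cost 64, so it is built.
Farmer 1: others sum to 68; max(0, 64 - 68) = 0.
Farmer 2: others sum to 54; max(0, 64 - 54) = 10.
Farmer 3: others sum to 66; max(0, 64 - 66) = 0.
Farmer 4: others sum to 52; max(0, 64 - 52) = 12.
Total collected = 0 + 10 + 0 + 12 = 22.

22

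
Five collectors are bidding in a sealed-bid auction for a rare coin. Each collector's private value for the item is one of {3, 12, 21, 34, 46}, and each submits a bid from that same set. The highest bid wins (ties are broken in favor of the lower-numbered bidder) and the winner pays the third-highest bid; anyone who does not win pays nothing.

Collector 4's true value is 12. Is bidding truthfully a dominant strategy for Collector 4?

No

Consider the case where Collector 1 bids 3, Collector 2 bids 3, Collector 3 bids 3 and Collector 5 bids 21.
Truthful bid 12: loses, pays 0, utility 0.
Bid 21 instead: wins, pays 3, utility 12 - 3 = 9.
Since 9 > 0, bidding 21 is strictly better here, so truthful bidding is not dominant.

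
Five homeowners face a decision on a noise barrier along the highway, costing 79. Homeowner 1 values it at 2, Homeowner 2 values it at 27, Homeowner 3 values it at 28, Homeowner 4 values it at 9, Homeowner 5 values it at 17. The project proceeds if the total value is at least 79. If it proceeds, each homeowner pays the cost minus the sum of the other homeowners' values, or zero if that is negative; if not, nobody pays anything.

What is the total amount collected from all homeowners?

65

Total value 83 ≥ cost 79, so it is built.
Homeowner 1: others sum to 81; max(0, 79 - 81) = 0.
Homeowner 2: others sum to 56; max(0, 79 - 56) = 23.
Homeowner 3: others sum to 55; max(0, 79 - 55) = 24.
Homeowner 4: others sum to 74; max(0, 79 - 74) = 5.
Homeowner 5: others sum to 66; max(0, 79 - 66) = 13.
Total collected = 0 + 23 + 24 + 5 + 13 = 65.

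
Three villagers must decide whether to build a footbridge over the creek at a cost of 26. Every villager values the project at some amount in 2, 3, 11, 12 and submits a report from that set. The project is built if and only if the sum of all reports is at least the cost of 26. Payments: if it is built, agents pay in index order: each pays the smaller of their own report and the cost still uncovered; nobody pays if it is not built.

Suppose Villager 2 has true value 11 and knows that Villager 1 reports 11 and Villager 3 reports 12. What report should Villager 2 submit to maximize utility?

Report 2: project not built, utility 0.
Report 3: project built, pays 3, utility 11 - 3 = 8.
Report 11: project built, pays 11, utility 11 - 11 = 0.
Report 12: project built, pays 12, utility 11 - 12 = -1.
The best choice is 3 with utility 8.

3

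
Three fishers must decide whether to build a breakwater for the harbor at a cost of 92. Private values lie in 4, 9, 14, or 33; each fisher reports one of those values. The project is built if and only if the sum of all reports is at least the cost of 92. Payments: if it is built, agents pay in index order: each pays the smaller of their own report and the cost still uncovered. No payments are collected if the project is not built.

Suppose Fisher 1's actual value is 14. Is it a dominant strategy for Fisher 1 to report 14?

Yes

Check each profile of the others' reports and compare truth against every alternative report.
Others report (4, 4): truth gives 0, best alternative gives 0.
Others report (4, 9): truth gives 0, best alternative gives 0.
Others report (4, 14): truth gives 0, best alternative gives 0.
Others report (4, 33): truth gives 0, best alternative gives 0.
Others report (9, 4): truth gives 0, best alternative gives 0.
Others report (9, 9): truth gives 0, best alternative gives 0.
(Remaining 10 profiles checked similarly; truth is weakly best in each.)
In every case the truthful report is at least as good as any alternative, so it is a dominant strategy.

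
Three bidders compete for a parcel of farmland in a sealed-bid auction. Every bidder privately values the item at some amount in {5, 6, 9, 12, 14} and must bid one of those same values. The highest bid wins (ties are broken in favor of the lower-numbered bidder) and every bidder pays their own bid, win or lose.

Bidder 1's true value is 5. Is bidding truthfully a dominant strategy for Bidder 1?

Consider the case where Bidder 2 bids 5 and Bidder 3 bids 6.
Truthful bid 5: loses but pays 5, utility -5.
Bid 6 instead: wins, pays 6, utility 5 - 6 = -1.
Since -1 > -5, bidding 6 is strictly better here, so truthful bidding is not dominant.

No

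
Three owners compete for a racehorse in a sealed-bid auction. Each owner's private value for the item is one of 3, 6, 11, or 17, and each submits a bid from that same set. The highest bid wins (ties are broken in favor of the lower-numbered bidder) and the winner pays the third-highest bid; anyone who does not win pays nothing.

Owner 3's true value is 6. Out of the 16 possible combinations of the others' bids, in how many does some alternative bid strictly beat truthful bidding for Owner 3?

Others bid (3, 6): truth gives 0; bid 11 gives 3 > 0. Violating.
Others bid (3, 11): truth gives 0; bid 17 gives 3 > 0. Violating.
Others bid (6, 3): truth gives 0; bid 11 gives 3 > 0. Violating.
Others bid (11, 3): truth gives 0; bid 17 gives 3 > 0. Violating.
Others bid (3, 3): truth gives 3; no alternative beats it.
Others bid (3, 17): truth gives 0; no alternative beats it.
(Checking all 16 profiles: 4 have a profitable deviation, 12 do not.)

4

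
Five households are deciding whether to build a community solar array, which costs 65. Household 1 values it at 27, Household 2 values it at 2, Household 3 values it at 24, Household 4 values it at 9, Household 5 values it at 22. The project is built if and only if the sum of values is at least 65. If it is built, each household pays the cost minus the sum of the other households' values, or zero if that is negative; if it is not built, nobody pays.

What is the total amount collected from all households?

16

Total value 84 ≥ cost 65, so it is built.
Household 1: others sum to 57; max(0, 65 - 57) = 8.
Household 2: others sum to 82; max(0, 65 - 82) = 0.
Household 3: others sum to 60; max(0, 65 - 60) = 5.
Household 4: others sum to 75; max(0, 65 - 75) = 0.
Household 5: others sum to 62; max(0, 65 - 62) = 3.
Total collected = 8 + 0 + 5 + 0 + 3 = 16.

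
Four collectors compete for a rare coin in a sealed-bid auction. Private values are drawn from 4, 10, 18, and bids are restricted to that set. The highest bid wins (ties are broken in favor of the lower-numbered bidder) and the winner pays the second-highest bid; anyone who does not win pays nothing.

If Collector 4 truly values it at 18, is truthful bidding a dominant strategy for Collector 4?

Yes

Check each profile of the others' bids and compare truth against every alternative bid.
Others bid (4, 4, 10): truth gives 8, best alternative gives 0.
Others bid (4, 10, 4): truth gives 8, best alternative gives 0.
Others bid (4, 10, 10): truth gives 8, best alternative gives 0.
Others bid (10, 4, 4): truth gives 8, best alternative gives 0.
Others bid (10, 4, 10): truth gives 8, best alternative gives 0.
Others bid (10, 10, 4): truth gives 8, best alternative gives 0.
(Remaining 21 profiles checked similarly; truth is weakly best in each.)
In every case the truthful bid is at least as good as any alternative, so it is a dominant strategy.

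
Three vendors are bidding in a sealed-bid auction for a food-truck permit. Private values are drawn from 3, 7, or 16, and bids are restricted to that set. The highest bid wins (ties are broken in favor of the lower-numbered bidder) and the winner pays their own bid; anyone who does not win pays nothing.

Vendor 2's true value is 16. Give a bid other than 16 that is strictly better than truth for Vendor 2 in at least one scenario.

Suppose Vendor 1 bids 3 and Vendor 3 bids 3.
Bid 16: wins, pays 16, utility 16 - 16 = 0.
Bid 7: wins, pays 7, utility 16 - 7 = 9.
So bidding 7 beats truth here (9 > 0).

7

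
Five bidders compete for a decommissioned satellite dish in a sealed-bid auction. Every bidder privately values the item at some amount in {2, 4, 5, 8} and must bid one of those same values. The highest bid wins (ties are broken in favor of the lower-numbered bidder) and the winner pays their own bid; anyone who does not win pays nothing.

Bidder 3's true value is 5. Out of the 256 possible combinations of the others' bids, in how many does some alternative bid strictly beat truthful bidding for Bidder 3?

4

Others bid (2, 2, 2, 2): truth gives 0; bid 4 gives 1 > 0. Violating.
Others bid (2, 2, 2, 4): truth gives 0; bid 4 gives 1 > 0. Violating.
Others bid (2, 2, 4, 2): truth gives 0; bid 4 gives 1 > 0. Violating.
Others bid (2, 2, 4, 4): truth gives 0; bid 4 gives 1 > 0. Violating.
Others bid (2, 2, 2, 5): truth gives 0; no alternative beats it.
Others bid (2, 2, 2, 8): truth gives 0; no alternative beats it.
(Checking all 256 profiles: 4 have a profitable deviation, 252 do not.)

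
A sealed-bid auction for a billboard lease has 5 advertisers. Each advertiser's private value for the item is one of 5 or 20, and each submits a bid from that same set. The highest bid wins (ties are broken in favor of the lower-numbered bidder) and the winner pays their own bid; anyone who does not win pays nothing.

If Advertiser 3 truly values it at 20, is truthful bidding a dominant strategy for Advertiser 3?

Check each profile of the others' bids and compare truth against every alternative bid.
Others bid (5, 5, 5, 5): truth gives 0, best alternative gives 0.
Others bid (5, 5, 5, 20): truth gives 0, best alternative gives 0.
Others bid (5, 5, 20, 5): truth gives 0, best alternative gives 0.
Others bid (5, 5, 20, 20): truth gives 0, best alternative gives 0.
Others bid (5, 20, 5, 5): truth gives 0, best alternative gives 0.
Others bid (5, 20, 5, 20): truth gives 0, best alternative gives 0.
(Remaining 10 profiles checked similarly; truth is weakly best in each.)
In every case the truthful bid is at least as good as any alternative, so it is a dominant strategy.

Yes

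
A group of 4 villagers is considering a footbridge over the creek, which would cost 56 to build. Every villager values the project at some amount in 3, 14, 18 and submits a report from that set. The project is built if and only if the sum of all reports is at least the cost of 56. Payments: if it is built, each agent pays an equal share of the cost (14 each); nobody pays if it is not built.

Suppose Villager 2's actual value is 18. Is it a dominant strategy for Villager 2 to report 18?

Check each profile of the others' reports and compare truth against every alternative report.
Others report (3, 18, 18): truth gives 4, best alternative gives 0.
Others report (18, 3, 18): truth gives 4, best alternative gives 0.
Others report (18, 18, 3): truth gives 4, best alternative gives 0.
Others report (14, 14, 14): truth gives 4, best alternative gives 4.
Others report (14, 14, 18): truth gives 4, best alternative gives 4.
Others report (14, 18, 14): truth gives 4, best alternative gives 4.
(Remaining 21 profiles checked similarly; truth is weakly best in each.)
In every case the truthful report is at least as good as any alternative, so it is a dominant strategy.

Yes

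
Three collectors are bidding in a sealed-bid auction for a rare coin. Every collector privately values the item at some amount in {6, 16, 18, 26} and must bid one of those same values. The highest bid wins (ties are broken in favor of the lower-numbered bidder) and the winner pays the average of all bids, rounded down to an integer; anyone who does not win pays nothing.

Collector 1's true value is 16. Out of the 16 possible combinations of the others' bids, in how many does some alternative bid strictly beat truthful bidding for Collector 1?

3

Others bid (6, 6): truth gives 7; bid 6 gives 10 > 7. Violating.
Others bid (6, 18): truth gives 0; bid 18 gives 2 > 0. Violating.
Others bid (18, 6): truth gives 0; bid 18 gives 2 > 0. Violating.
Others bid (6, 16): truth gives 4; no alternative beats it.
Others bid (6, 26): truth gives 0; no alternative beats it.
(Checking all 16 profiles: 3 have a profitable deviation, 13 do not.)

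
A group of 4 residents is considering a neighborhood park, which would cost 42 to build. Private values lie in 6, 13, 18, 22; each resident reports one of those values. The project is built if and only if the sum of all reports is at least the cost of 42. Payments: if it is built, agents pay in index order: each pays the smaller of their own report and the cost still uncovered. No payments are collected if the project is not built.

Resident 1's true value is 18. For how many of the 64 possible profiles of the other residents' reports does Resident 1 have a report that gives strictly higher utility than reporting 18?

Others report (6, 6, 18): truth gives 0; report 13 gives 5 > 0. Violating.
Others report (6, 6, 22): truth gives 0; report 13 gives 5 > 0. Violating.
Others report (6, 13, 13): truth gives 0; report 13 gives 5 > 0. Violating.
Others report (6, 13, 18): truth gives 0; report 6 gives 12 > 0. Violating.
Others report (6, 6, 6): truth gives 0; no alternative beats it.
Others report (6, 6, 13): truth gives 0; no alternative beats it.
(Checking all 64 profiles: 60 have a profitable deviation, 4 do not.)

60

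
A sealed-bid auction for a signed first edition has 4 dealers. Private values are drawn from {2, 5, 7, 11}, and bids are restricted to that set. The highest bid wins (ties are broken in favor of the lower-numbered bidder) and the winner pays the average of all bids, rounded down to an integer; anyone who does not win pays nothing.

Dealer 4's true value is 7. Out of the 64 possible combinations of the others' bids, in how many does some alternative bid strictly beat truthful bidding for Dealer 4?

Others bid (2, 2, 2): truth gives 4; bid 5 gives 5 > 4. Violating.
Others bid (2, 2, 7): truth gives 0; bid 11 gives 2 > 0. Violating.
Others bid (2, 5, 7): truth gives 0; bid 11 gives 1 > 0. Violating.
Others bid (2, 7, 2): truth gives 0; bid 11 gives 2 > 0. Violating.
Others bid (2, 2, 5): truth gives 3; no alternative beats it.
Others bid (2, 2, 11): truth gives 0; no alternative beats it.
(Checking all 64 profiles: 13 have a profitable deviation, 51 do not.)

13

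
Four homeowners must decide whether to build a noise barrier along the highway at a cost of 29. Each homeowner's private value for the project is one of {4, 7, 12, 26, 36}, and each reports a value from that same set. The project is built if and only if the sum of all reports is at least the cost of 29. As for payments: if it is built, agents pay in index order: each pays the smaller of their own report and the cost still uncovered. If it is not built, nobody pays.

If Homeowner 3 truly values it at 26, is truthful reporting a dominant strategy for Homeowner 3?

No

Consider the case where Homeowner 1 reports 4, Homeowner 2 reports 4 and Homeowner 4 reports 12.
Truthful report 26: project built, pays 21, utility 26 - 21 = 5.
Report 12 instead: project built, pays 12, utility 26 - 12 = 14.
Since 14 > 5, reporting 12 is strictly better here, so truthful reporting is not dominant.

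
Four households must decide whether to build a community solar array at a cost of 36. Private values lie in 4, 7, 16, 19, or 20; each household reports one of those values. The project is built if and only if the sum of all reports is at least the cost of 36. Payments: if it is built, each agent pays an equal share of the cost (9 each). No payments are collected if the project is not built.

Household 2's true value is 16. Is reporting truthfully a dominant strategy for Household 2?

Consider the case where Household 1 reports 4, Household 3 reports 7 and Household 4 reports 7.
Truthful report 16: project not built, utility 0.
Report 19 instead: project built, pays 9, utility 16 - 9 = 7.
Since 7 > 0, reporting 19 is strictly better here, so truthful reporting is not dominant.

No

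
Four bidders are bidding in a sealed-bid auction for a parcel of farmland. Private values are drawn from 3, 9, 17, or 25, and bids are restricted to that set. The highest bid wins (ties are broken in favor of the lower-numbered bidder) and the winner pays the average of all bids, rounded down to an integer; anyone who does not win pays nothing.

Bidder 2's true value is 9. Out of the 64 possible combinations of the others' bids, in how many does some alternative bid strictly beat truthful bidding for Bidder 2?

Others bid (9, 3, 3): truth gives 0; bid 17 gives 1 > 0. Violating.
Others bid (3, 3, 3): truth gives 5; no alternative beats it.
Others bid (3, 3, 9): truth gives 3; no alternative beats it.
(Checking all 64 profiles: 1 has a profitable deviation, 63 do not.)

1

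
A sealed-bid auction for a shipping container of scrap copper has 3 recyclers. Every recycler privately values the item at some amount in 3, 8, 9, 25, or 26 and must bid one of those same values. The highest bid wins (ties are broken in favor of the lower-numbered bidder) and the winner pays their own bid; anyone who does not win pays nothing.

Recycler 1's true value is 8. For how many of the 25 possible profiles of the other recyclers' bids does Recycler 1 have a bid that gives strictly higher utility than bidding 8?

Others bid (3, 3): truth gives 0; bid 3 gives 5 > 0. Violating.
Others bid (3, 8): truth gives 0; no alternative beats it.
Others bid (3, 9): truth gives 0; no alternative beats it.
(Checking all 25 profiles: 1 has a profitable deviation, 24 do not.)

1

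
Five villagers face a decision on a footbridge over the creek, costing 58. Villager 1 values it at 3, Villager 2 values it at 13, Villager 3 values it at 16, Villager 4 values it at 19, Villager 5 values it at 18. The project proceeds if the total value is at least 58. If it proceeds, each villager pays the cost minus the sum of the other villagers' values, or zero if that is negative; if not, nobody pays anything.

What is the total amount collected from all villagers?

22

Total value 69 ≥ cost 58, so it is built.
Villager 1: others sum to 66; max(0, 58 - 66) = 0.
Villager 2: others sum to 56; max(0, 58 - 56) = 2.
Villager 3: others sum to 53; max(0, 58 - 53) = 5.
Villager 4: others sum to 50; max(0, 58 - 50) = 8.
Villager 5: others sum to 51; max(0, 58 - 51) = 7.
Total collected = 0 + 2 + 5 + 8 + 7 = 22.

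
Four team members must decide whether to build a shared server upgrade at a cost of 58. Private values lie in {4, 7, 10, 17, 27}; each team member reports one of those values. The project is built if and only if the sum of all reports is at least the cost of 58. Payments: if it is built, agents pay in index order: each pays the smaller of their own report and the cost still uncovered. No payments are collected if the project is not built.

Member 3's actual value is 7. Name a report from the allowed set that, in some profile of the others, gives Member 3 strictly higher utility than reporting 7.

4

Suppose Member 1 reports 4, Member 2 reports 27 and Member 4 reports 27.
Report 7: project built, pays 7, utility 7 - 7 = 0.
Report 4: project built, pays 4, utility 7 - 4 = 3.
So reporting 4 beats truth here (3 > 0).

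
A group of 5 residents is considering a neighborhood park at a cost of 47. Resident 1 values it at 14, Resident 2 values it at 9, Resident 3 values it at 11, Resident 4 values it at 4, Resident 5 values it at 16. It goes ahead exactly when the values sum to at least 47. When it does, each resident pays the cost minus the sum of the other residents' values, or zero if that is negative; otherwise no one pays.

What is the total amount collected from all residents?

22

Total value 54 ≥ cost 47, so it is built.
Resident 1: others sum to 40; max(0, 47 - 40) = 7.
Resident 2: others sum to 45; max(0, 47 - 45) = 2.
Resident 3: others sum to 43; max(0, 47 - 43) = 4.
Resident 4: others sum to 50; max(0, 47 - 50) = 0.
Resident 5: others sum to 38; max(0, 47 - 38) = 9.
Total collected = 7 + 2 + 4 + 0 + 9 = 22.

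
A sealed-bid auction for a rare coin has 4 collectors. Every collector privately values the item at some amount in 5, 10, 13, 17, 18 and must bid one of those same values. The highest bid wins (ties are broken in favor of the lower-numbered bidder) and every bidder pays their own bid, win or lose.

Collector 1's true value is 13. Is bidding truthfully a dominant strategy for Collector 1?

No

Consider the case where Collector 2 bids 5, Collector 3 bids 5 and Collector 4 bids 5.
Truthful bid 13: wins, pays 13, utility 13 - 13 = 0.
Bid 5 instead: wins, pays 5, utility 13 - 5 = 8.
Since 8 > 0, bidding 5 is strictly better here, so truthful bidding is not dominant.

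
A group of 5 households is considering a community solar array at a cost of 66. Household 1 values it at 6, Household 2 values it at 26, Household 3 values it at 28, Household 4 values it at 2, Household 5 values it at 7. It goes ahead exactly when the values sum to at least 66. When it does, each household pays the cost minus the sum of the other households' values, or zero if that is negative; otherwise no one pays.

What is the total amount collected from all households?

Total value 69 ≥ cost 66, so it is built.
Household 1: others sum to 63; max(0, 66 - 63) = 3.
Household 2: others sum to 43; max(0, 66 - 43) = 23.
Household 3: others sum to 41; max(0, 66 - 41) = 25.
Household 4: others sum to 67; max(0, 66 - 67) = 0.
Household 5: others sum to 62; max(0, 66 - 62) = 4.
Total collected = 3 + 23 + 25 + 0 + 4 = 55.

55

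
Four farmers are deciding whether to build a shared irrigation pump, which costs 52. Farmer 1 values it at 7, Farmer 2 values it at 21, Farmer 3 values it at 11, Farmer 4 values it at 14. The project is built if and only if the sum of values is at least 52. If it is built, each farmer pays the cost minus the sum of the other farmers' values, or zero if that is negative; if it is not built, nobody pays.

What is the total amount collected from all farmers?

49

Total value 53 ≥ cost 52, so it is built.
Farmer 1: others sum to 46; max(0, 52 - 46) = 6.
Farmer 2: others sum to 32; max(0, 52 - 32) = 20.
Farmer 3: others sum to 42; max(0, 52 - 42) = 10.
Farmer 4: others sum to 39; max(0, 52 - 39) = 13.
Total collected = 6 + 20 + 10 + 13 = 49.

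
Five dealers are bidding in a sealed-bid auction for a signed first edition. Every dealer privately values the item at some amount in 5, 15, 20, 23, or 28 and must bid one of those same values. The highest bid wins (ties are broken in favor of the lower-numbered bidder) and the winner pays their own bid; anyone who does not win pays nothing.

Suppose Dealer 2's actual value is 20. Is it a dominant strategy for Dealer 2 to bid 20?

No

Consider the case where Dealer 1 bids 5, Dealer 3 bids 5, Dealer 4 bids 5 and Dealer 5 bids 5.
Truthful bid 20: wins, pays 20, utility 20 - 20 = 0.
Bid 15 instead: wins, pays 15, utility 20 - 15 = 5.
Since 5 > 0, bidding 15 is strictly better here, so truthful bidding is not dominant.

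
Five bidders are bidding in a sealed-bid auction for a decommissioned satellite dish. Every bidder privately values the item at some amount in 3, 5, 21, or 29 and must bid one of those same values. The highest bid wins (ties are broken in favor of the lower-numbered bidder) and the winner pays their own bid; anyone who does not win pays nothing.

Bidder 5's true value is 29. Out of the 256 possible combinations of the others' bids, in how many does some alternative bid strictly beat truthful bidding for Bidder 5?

16

Others bid (3, 3, 3, 3): truth gives 0; bid 5 gives 24 > 0. Violating.
Others bid (3, 3, 3, 5): truth gives 0; bid 21 gives 8 > 0. Violating.
Others bid (3, 3, 5, 3): truth gives 0; bid 21 gives 8 > 0. Violating.
Others bid (3, 3, 5, 5): truth gives 0; bid 21 gives 8 > 0. Violating.
Others bid (3, 3, 3, 21): truth gives 0; no alternative beats it.
Others bid (3, 3, 3, 29): truth gives 0; no alternative beats it.
(Checking all 256 profiles: 16 have a profitable deviation, 240 do not.)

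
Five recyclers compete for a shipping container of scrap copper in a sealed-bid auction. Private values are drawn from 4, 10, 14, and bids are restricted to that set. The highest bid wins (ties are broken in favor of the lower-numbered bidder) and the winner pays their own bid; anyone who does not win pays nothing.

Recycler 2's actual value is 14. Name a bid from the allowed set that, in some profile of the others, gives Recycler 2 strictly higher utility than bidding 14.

Suppose Recycler 1 bids 4, Recycler 3 bids 4, Recycler 4 bids 4 and Recycler 5 bids 4.
Bid 14: wins, pays 14, utility 14 - 14 = 0.
Bid 10: wins, pays 10, utility 14 - 10 = 4.
So bidding 10 beats truth here (4 > 0).

10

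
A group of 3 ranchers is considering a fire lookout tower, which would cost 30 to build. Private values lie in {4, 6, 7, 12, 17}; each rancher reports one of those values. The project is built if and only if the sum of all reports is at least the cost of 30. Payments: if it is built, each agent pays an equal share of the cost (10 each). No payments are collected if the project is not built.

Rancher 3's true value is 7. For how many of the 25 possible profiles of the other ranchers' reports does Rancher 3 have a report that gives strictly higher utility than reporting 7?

5

Others report (6, 17): truth gives -3; report 4 gives 0 > -3. Violating.
Others report (7, 17): truth gives -3; report 4 gives 0 > -3. Violating.
Others report (12, 12): truth gives -3; report 4 gives 0 > -3. Violating.
Others report (17, 6): truth gives -3; report 4 gives 0 > -3. Violating.
Others report (4, 4): truth gives 0; no alternative beats it.
Others report (4, 6): truth gives 0; no alternative beats it.
(Checking all 25 profiles: 5 have a profitable deviation, 20 do not.)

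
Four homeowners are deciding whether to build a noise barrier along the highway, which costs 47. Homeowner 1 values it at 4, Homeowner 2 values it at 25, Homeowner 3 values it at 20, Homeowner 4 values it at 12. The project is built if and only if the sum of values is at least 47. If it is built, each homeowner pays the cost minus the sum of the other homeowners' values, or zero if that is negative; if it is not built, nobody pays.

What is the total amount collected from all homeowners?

17

Total value 61 ≥ cost 47, so it is built.
Homeowner 1: others sum to 57; max(0, 47 - 57) = 0.
Homeowner 2: others sum to 36; max(0, 47 - 36) = 11.
Homeowner 3: others sum to 41; max(0, 47 - 41) = 6.
Homeowner 4: others sum to 49; max(0, 47 - 49) = 0.
Total collected = 0 + 11 + 6 + 0 = 17.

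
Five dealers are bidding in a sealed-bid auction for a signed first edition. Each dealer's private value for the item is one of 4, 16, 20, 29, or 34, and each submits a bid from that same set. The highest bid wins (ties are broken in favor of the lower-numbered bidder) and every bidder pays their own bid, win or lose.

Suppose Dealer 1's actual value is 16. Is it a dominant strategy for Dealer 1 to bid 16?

Consider the case where Dealer 2 bids 4, Dealer 3 bids 4, Dealer 4 bids 4 and Dealer 5 bids 4.
Truthful bid 16: wins, pays 16, utility 16 - 16 = 0.
Bid 4 instead: wins, pays 4, utility 16 - 4 = 12.
Since 12 > 0, bidding 4 is strictly better here, so truthful bidding is not dominant.

No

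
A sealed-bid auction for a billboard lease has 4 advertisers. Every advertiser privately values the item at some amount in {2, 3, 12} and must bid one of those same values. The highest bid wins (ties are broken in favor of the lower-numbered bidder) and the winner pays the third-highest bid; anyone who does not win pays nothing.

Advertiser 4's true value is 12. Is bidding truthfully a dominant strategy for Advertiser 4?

Yes

Check each profile of the others' bids and compare truth against every alternative bid.
Others bid (2, 2, 3): truth gives 10, best alternative gives 0.
Others bid (2, 3, 2): truth gives 10, best alternative gives 0.
Others bid (3, 2, 2): truth gives 10, best alternative gives 0.
Others bid (2, 3, 3): truth gives 9, best alternative gives 0.
Others bid (3, 2, 3): truth gives 9, best alternative gives 0.
Others bid (3, 3, 2): truth gives 9, best alternative gives 0.
(Remaining 21 profiles checked similarly; truth is weakly best in each.)
In every case the truthful bid is at least as good as any alternative, so it is a dominant strategy.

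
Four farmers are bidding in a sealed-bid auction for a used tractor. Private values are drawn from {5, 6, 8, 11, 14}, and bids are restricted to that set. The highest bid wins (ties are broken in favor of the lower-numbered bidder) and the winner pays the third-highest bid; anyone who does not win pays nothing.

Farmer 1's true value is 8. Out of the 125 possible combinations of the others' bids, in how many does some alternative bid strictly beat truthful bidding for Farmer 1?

Others bid (5, 5, 11): truth gives 0; bid 11 gives 3 > 0. Violating.
Others bid (5, 5, 14): truth gives 0; bid 14 gives 3 > 0. Violating.
Others bid (5, 6, 11): truth gives 0; bid 11 gives 2 > 0. Violating.
Others bid (5, 6, 14): truth gives 0; bid 14 gives 2 > 0. Violating.
Others bid (5, 5, 5): truth gives 3; no alternative beats it.
Others bid (5, 5, 6): truth gives 3; no alternative beats it.
(Checking all 125 profiles: 24 have a profitable deviation, 101 do not.)

24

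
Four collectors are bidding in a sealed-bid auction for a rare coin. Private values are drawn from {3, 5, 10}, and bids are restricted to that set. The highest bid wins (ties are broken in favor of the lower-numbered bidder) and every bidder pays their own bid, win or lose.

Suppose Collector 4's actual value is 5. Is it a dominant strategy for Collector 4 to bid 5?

No

Consider the case where Collector 1 bids 3, Collector 2 bids 3 and Collector 3 bids 5.
Truthful bid 5: loses but pays 5, utility -5.
Bid 3 instead: loses but pays 3, utility -3.
Since -3 > -5, bidding 3 is strictly better here, so truthful bidding is not dominant.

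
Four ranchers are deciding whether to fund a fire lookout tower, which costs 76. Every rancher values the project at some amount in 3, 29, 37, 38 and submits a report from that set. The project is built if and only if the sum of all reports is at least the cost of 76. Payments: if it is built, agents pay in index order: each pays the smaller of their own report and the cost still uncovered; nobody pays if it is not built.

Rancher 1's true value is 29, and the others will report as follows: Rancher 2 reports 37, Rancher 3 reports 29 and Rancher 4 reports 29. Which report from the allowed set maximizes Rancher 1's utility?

Report 3: project built, pays 3, utility 29 - 3 = 26.
Report 29: project built, pays 29, utility 29 - 29 = 0.
Report 37: project built, pays 37, utility 29 - 37 = -8.
Report 38: project built, pays 38, utility 29 - 38 = -9.
The best choice is 3 with utility 26.

3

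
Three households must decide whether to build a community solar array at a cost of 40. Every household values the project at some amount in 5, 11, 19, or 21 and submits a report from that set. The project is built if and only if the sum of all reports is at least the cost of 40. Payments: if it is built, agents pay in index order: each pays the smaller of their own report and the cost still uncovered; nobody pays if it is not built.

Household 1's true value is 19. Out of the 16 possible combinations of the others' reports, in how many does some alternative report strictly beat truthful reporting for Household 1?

8

Others report (11, 19): truth gives 0; report 11 gives 8 > 0. Violating.
Others report (11, 21): truth gives 0; report 11 gives 8 > 0. Violating.
Others report (19, 11): truth gives 0; report 11 gives 8 > 0. Violating.
Others report (19, 19): truth gives 0; report 5 gives 14 > 0. Violating.
Others report (5, 5): truth gives 0; no alternative beats it.
Others report (5, 11): truth gives 0; no alternative beats it.
(Checking all 16 profiles: 8 have a profitable deviation, 8 do not.)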